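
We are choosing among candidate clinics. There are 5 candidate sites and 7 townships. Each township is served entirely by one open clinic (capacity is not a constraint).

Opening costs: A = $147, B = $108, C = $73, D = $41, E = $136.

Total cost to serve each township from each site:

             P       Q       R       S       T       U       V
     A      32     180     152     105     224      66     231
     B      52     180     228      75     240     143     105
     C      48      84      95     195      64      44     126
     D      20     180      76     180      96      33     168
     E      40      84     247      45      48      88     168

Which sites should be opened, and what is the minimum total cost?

Open D and E; minimum total cost 651.

For any fixed open set, each township goes to its cheapest open site; total = fixed + service.
{D, E}: P→D 20, Q→E 84, R→D 76, S→E 45, T→E 48, U→D 33, V→D 168. Service 474; fixed 177; total 651.
{B, C, D}: P→D 20, Q→C 84, R→D 76, S→B 75, T→C 64, U→D 33, V→B 105. Service 457; fixed 222; total 679.
{C, D, E}: service 432 + fixed 250 = 682
{A, B, C, D, E}: service 411 + fixed 505 = 916
No other subset beats 651.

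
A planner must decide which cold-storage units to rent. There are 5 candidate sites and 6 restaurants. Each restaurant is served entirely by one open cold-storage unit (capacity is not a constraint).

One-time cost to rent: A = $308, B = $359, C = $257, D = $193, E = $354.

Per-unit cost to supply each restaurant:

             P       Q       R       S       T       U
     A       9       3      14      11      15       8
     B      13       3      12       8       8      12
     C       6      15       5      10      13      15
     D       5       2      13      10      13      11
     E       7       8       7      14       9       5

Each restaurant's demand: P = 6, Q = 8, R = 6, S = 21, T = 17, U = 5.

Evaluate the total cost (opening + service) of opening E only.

Total cost: 974

Each restaurant is assigned to its cheapest site among the open ones.
{E}: P→E 7·6=42, Q→E 8·8=64, R→E 7·6=42, S→E 14·21=294, T→E 9·17=153, U→E 5·5=25. Service 620; fixed 354; total 974.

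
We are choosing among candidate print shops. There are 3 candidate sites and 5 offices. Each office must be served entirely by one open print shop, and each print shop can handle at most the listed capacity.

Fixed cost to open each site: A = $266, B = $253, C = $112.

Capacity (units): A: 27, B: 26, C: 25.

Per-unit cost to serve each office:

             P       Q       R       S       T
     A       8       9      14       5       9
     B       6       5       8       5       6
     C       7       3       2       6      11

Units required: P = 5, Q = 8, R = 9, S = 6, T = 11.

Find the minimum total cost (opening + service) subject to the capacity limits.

Open {B, C}: P→B 6·5=30, Q→C 3·8=24, R→C 2·9=18, S→B 5·6=30, T→B 6·11=66.
Loads: B carries 22/26, C carries 17/25. Service 168; fixed 365; total 533.
Next best feasible plan costs 538.

Minimum total cost: 533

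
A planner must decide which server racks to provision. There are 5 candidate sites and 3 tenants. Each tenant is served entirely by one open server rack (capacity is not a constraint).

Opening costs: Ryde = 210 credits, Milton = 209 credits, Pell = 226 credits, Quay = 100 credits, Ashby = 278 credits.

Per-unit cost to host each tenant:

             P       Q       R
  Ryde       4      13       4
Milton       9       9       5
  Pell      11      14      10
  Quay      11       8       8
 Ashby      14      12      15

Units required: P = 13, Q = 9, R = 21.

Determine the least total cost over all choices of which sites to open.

Minimum total cost: 463

For any fixed open set, each tenant goes to its cheapest open site; total = fixed + service.
{Ryde}: P→Ryde 4·13=52, Q→Ryde 13·9=117, R→Ryde 4·21=84. Service 253; fixed 210; total 463.
{Quay}: P→Quay 11·13=143, Q→Quay 8·9=72, R→Quay 8·21=168. Service 383; fixed 100; total 483.
{Milton}: service 303 + fixed 209 = 512
{Ryde, Milton, Pell, Quay, Ashby}: service 208 + fixed 1023 = 1231
No other subset beats 463.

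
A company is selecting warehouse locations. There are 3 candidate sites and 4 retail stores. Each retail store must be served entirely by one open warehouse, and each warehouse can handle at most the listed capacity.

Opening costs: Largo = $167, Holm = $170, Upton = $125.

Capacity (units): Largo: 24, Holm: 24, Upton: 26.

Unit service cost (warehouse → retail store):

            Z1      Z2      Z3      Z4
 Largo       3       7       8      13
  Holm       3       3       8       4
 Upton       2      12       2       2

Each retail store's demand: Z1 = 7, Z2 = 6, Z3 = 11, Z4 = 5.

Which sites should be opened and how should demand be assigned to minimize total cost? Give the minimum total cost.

Open {Holm, Upton}: Z1→Upton 2·7=14, Z2→Holm 3·6=18, Z3→Upton 2·11=22, Z4→Upton 2·5=10.
Loads: Holm carries 6/24, Upton carries 23/26. Service 64; fixed 295; total 359.
Next best feasible plan costs 366.

Minimum total cost: 359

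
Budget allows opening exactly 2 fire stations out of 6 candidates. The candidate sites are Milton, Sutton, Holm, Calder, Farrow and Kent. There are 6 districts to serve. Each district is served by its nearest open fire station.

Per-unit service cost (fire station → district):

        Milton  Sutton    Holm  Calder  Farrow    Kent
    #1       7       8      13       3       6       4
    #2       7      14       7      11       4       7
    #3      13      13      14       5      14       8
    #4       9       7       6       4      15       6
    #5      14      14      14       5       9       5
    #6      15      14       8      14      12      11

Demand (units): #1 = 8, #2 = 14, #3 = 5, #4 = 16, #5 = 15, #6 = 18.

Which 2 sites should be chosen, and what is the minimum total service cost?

Choose Holm and Calder; total service cost 430.

With exactly 2 open, each district uses its cheapest among the chosen.
{Holm, Calder}: #1→Calder 3·8=24, #2→Holm 7·14=98, #3→Calder 5·5=25, #4→Calder 4·16=64, #5→Calder 5·15=75, #6→Holm 8·18=144. Service cost 430.
{Calder, Farrow}: service cost 460
{Calder, Kent}: service cost 484
Among all 15 size-2 choices, {Holm, Calder} is lowest.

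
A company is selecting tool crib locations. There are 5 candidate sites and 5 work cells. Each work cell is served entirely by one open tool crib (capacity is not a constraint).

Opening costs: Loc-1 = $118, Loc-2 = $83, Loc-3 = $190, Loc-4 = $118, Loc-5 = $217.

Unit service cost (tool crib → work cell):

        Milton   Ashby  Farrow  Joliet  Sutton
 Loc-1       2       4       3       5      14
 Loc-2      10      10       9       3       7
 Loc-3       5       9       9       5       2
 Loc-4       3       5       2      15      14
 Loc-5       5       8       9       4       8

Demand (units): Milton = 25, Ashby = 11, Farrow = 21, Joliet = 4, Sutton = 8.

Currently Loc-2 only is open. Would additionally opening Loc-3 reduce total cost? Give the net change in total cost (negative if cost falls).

Current service cost with {Loc-2}: 617.
Adding Loc-3: each work cell re-picks its cheapest; new service cost 441, saving 176.
Extra fixed cost: 190. Net change = 190 − 176 = 14.
(Totals: 700 → 714.)

No — net change +14 (cost rises by 14).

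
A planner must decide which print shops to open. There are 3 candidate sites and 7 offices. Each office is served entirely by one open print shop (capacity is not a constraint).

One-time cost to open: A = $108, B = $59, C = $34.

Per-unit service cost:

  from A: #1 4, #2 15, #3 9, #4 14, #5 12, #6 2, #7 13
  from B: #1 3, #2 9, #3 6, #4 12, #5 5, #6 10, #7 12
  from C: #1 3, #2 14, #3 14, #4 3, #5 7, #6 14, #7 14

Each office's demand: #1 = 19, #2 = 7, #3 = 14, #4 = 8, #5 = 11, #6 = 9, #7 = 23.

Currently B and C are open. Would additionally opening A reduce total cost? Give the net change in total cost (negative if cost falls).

No — net change +36 (cost rises by 36).

Current service cost with {B, C}: 649.
Adding A: each office re-picks its cheapest; new service cost 577, saving 72.
Extra fixed cost: 108. Net change = 108 − 72 = 36.
(Totals: 742 → 778.)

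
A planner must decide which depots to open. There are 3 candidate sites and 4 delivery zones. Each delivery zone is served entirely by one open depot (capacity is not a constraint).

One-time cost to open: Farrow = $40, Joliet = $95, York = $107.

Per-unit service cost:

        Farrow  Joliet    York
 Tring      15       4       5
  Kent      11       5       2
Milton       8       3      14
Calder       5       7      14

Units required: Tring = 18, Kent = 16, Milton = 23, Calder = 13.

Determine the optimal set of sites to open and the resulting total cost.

For any fixed open set, each delivery zone goes to its cheapest open site; total = fixed + service.
{Joliet}: Tring→Joliet 4·18=72, Kent→Joliet 5·16=80, Milton→Joliet 3·23=69, Calder→Joliet 7·13=91. Service 312; fixed 95; total 407.
{Farrow, Joliet}: Tring→Joliet 4·18=72, Kent→Joliet 5·16=80, Milton→Joliet 3·23=69, Calder→Farrow 5·13=65. Service 286; fixed 135; total 421.
{Joliet, York}: Tring→Joliet 4·18=72, Kent→York 2·16=32, Milton→Joliet 3·23=69, Calder→Joliet 7·13=91. Service 264; fixed 202; total 466.
{Farrow, Joliet, York}: Tring→Joliet 4·18=72, Kent→York 2·16=32, Milton→Joliet 3·23=69, Calder→Farrow 5·13=65. Service 238; fixed 242; total 480.
(All 7 nonempty subsets were checked; Joliet only is lowest.)

Open Joliet only; minimum total cost 407.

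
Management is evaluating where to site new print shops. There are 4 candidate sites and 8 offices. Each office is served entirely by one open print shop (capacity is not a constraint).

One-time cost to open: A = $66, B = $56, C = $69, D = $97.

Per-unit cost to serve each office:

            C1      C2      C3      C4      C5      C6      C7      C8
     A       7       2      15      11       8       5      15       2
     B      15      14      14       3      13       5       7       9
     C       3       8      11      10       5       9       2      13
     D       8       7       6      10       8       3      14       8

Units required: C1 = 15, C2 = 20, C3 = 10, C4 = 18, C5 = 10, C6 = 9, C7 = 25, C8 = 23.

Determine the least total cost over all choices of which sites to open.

Minimum total cost: 631

For any fixed open set, each office goes to its cheapest open site; total = fixed + service.
{A, B, C}: C1→C 3·15=45, C2→A 2·20=40, C3→C 11·10=110, C4→B 3·18=54, C5→C 5·10=50, C6→A 5·9=45, C7→C 2·25=50, C8→A 2·23=46. Service 440; fixed 191; total 631.
{A, B, C, D}: C1→C 3·15=45, C2→A 2·20=40, C3→D 6·10=60, C4→B 3·18=54, C5→C 5·10=50, C6→D 3·9=27, C7→C 2·25=50, C8→A 2·23=46. Service 372; fixed 288; total 660.
{A, C}: service 566 + fixed 135 = 701
{B}: C1→B 15·15=225, C2→B 14·20=280, C3→B 14·10=140, C4→B 3·18=54, C5→B 13·10=130, C6→B 5·9=45, C7→B 7·25=175, C8→B 9·23=207. Service 1256; fixed 56; total 1312.
(All 15 nonempty subsets were checked; A, B and C is lowest.)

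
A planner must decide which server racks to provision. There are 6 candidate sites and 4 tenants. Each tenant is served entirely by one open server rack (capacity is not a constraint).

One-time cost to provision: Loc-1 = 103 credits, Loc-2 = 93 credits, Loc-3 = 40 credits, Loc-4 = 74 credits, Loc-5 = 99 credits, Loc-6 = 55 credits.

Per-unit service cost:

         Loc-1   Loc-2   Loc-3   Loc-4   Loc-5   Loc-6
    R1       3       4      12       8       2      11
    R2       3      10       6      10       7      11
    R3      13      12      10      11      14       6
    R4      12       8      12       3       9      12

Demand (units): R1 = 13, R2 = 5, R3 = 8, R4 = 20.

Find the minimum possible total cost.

Minimum total cost: 376

For any fixed open set, each tenant goes to its cheapest open site; total = fixed + service.
{Loc-4}: R1→Loc-4 8·13=104, R2→Loc-4 10·5=50, R3→Loc-4 11·8=88, R4→Loc-4 3·20=60. Service 302; fixed 74; total 376.
{Loc-1, Loc-4}: service 202 + fixed 177 = 379
{Loc-4, Loc-5}: R1→Loc-5 2·13=26, R2→Loc-5 7·5=35, R3→Loc-4 11·8=88, R4→Loc-4 3·20=60. Service 209; fixed 173; total 382.
{Loc-1, Loc-2, Loc-3, Loc-4, Loc-5, Loc-6}: service 149 + fixed 464 = 613
No other subset beats 376.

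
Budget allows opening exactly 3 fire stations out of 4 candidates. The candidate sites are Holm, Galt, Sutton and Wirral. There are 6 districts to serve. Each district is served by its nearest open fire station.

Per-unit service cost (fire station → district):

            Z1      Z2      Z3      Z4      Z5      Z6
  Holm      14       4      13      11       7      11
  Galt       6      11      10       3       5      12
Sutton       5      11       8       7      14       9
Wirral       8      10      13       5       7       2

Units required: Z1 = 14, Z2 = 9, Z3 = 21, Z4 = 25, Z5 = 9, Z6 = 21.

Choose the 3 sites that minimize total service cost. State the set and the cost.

With exactly 3 open, each district uses its cheapest among the chosen.
{Galt, Sutton, Wirral}: Z1→Sutton 5·14=70, Z2→Wirral 10·9=90, Z3→Sutton 8·21=168, Z4→Galt 3·25=75, Z5→Galt 5·9=45, Z6→Wirral 2·21=42. Service cost 490.
{Holm, Galt, Wirral}: service cost 492
{Holm, Sutton, Wirral}: service cost 504
Among all 4 size-3 choices, {Galt, Sutton, Wirral} is lowest.

Choose Galt, Sutton and Wirral; total service cost 490.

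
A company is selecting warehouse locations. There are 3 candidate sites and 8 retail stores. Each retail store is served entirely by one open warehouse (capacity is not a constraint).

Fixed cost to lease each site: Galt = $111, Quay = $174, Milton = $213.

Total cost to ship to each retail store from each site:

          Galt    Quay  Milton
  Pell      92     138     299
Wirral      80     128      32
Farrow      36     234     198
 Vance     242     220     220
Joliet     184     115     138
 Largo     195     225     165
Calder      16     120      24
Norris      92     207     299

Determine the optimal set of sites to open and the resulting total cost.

Open Galt only; minimum total cost 1048.

For any fixed open set, each retail store goes to its cheapest open site; total = fixed + service.
{Galt}: Pell→Galt 92, Wirral→Galt 80, Farrow→Galt 36, Vance→Galt 242, Joliet→Galt 184, Largo→Galt 195, Calder→Galt 16, Norris→Galt 92. Service 937; fixed 111; total 1048.
{Galt, Milton}: service 791 + fixed 324 = 1115
{Galt, Quay}: service 846 + fixed 285 = 1131
{Galt, Quay, Milton}: service 768 + fixed 498 = 1266
(All 7 nonempty subsets were checked; Galt only is lowest.)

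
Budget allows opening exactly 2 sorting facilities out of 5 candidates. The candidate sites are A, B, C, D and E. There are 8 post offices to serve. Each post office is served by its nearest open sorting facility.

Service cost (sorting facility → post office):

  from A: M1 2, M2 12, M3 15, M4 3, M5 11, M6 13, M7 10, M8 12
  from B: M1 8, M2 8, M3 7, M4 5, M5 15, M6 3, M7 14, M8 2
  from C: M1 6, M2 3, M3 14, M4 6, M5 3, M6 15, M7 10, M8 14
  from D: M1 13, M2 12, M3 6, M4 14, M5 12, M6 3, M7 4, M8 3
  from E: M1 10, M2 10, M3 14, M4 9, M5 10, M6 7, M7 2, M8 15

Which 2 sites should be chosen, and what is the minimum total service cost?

With exactly 2 open, each post office uses its cheapest among the chosen.
{C, D}: M1→C 6, M2→C 3, M3→D 6, M4→C 6, M5→C 3, M6→D 3, M7→D 4, M8→D 3. Service cost 34.
{B, C}: service cost 39
{A, D}: service cost 44
Among all 10 size-2 choices, {C, D} is lowest.

Choose C and D; total service cost 34.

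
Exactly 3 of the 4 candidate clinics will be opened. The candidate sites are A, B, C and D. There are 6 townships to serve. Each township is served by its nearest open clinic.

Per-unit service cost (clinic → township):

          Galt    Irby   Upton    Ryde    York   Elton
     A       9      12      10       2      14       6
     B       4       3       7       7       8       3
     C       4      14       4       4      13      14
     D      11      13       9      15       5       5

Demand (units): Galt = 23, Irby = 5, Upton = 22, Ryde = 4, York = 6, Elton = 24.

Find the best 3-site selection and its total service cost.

Choose B, C and D; total service cost 313.

With exactly 3 open, each township uses its cheapest among the chosen.
{B, C, D}: Galt→B 4·23=92, Irby→B 3·5=15, Upton→C 4·22=88, Ryde→C 4·4=16, York→D 5·6=30, Elton→B 3·24=72. Service cost 313.
{A, B, C}: service cost 323
{A, B, D}: service cost 371
Among all 4 size-3 choices, {B, C, D} is lowest.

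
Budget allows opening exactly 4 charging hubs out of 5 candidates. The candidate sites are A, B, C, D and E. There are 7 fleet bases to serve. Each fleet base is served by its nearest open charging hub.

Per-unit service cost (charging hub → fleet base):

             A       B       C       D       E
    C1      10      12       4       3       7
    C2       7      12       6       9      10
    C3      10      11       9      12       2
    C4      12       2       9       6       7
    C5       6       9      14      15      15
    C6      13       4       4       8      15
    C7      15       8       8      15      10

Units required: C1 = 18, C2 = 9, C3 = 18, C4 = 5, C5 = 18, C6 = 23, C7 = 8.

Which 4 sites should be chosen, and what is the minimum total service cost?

Choose A, B, D and E; total service cost 427.

With exactly 4 open, each fleet base uses its cheapest among the chosen.
{A, B, D, E}: C1→D 3·18=54, C2→A 7·9=63, C3→E 2·18=36, C4→B 2·5=10, C5→A 6·18=108, C6→B 4·23=92, C7→B 8·8=64. Service cost 427.
{A, B, C, E}: service cost 436
{A, C, D, E}: service cost 438
Among all 5 size-4 choices, {A, B, D, E} is lowest.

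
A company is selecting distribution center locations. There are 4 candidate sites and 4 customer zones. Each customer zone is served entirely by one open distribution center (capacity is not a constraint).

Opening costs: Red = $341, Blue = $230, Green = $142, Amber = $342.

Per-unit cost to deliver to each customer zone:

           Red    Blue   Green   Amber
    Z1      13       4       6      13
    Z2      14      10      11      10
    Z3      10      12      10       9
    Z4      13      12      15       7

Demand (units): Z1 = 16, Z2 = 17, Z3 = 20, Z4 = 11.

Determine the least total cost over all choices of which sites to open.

For any fixed open set, each customer zone goes to its cheapest open site; total = fixed + service.
{Green}: Z1→Green 6·16=96, Z2→Green 11·17=187, Z3→Green 10·20=200, Z4→Green 15·11=165. Service 648; fixed 142; total 790.
{Blue}: Z1→Blue 4·16=64, Z2→Blue 10·17=170, Z3→Blue 12·20=240, Z4→Blue 12·11=132. Service 606; fixed 230; total 836.
{Blue, Green}: service 566 + fixed 372 = 938
{Red, Blue, Green, Amber}: service 491 + fixed 1055 = 1546
No other subset beats 790.

Minimum total cost: 790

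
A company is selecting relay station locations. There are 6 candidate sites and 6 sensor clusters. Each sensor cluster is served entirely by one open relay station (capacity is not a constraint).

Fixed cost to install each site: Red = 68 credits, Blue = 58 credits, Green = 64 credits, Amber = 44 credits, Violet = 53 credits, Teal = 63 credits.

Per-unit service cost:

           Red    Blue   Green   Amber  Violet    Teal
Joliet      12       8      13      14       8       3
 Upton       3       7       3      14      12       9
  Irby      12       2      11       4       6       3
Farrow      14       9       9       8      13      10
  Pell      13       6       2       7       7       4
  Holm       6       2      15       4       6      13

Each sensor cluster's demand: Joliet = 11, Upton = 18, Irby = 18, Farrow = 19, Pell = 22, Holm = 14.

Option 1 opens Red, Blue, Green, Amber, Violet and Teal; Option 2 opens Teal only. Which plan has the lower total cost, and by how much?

Option 1 is cheaper by 75.

Option 1: {Red, Blue, Green, Amber, Violet, Teal}: Joliet→Teal 3·11=33, Upton→Red 3·18=54, Irby→Blue 2·18=36, Farrow→Amber 8·19=152, Pell→Green 2·22=44, Holm→Blue 2·14=28. Service 347; fixed 350; total 697.
Option 2: {Teal}: Joliet→Teal 3·11=33, Upton→Teal 9·18=162, Irby→Teal 3·18=54, Farrow→Teal 10·19=190, Pell→Teal 4·22=88, Holm→Teal 13·14=182. Service 709; fixed 63; total 772.
Difference: |697 − 772| = 75.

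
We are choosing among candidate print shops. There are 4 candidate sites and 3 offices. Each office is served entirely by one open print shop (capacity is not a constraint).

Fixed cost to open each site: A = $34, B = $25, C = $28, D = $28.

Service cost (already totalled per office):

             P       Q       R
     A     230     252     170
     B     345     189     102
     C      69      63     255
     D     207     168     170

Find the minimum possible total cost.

For any fixed open set, each office goes to its cheapest open site; total = fixed + service.
{B, C}: P→C 69, Q→C 63, R→B 102. Service 234; fixed 53; total 287.
{B, C, D}: service 234 + fixed 81 = 315
{A, B, C}: P→C 69, Q→C 63, R→B 102. Service 234; fixed 87; total 321.
{A, B, C, D}: P→C 69, Q→C 63, R→B 102. Service 234; fixed 115; total 349.
No other subset beats 287.

Minimum total cost: 287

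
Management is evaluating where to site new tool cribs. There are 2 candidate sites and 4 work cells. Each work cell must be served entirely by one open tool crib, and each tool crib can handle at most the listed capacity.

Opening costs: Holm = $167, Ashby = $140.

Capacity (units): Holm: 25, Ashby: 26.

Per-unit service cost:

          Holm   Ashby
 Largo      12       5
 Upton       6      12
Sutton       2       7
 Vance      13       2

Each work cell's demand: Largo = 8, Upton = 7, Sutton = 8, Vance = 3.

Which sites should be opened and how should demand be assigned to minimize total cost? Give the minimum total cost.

Open {Ashby}: Largo→Ashby 5·8=40, Upton→Ashby 12·7=84, Sutton→Ashby 7·8=56, Vance→Ashby 2·3=6.
Loads: Ashby carries 26/26. Service 186; fixed 140; total 326.
Next best feasible plan costs 411.

Minimum total cost: 326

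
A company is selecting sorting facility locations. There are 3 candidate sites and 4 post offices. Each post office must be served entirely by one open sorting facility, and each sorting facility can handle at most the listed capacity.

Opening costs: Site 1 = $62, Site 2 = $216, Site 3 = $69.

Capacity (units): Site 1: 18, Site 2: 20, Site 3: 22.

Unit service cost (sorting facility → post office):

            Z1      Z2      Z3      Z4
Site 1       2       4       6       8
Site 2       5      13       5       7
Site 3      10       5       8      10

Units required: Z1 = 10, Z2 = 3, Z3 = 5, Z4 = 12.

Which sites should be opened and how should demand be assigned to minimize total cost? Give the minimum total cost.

Minimum total cost: 313

Open {Site 1, Site 3}: Z1→Site 1 2·10=20, Z2→Site 1 4·3=12, Z3→Site 1 6·5=30, Z4→Site 3 10·12=120.
Loads: Site 1 carries 18/18, Site 3 carries 12/22. Service 182; fixed 131; total 313.
Next best feasible plan costs 316.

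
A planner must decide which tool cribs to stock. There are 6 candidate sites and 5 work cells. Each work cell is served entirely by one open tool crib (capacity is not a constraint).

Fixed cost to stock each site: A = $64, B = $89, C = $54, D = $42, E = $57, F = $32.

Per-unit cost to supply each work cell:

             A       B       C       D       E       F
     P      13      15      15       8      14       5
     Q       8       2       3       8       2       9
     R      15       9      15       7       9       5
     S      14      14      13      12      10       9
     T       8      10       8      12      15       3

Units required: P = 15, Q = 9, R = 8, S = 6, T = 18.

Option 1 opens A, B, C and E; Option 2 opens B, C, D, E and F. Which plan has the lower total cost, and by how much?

Option 2 is cheaper by 238.

Option 1: {A, B, C, E}: P→A 13·15=195, Q→B 2·9=18, R→B 9·8=72, S→E 10·6=60, T→A 8·18=144. Service 489; fixed 264; total 753.
Option 2: {B, C, D, E, F}: P→F 5·15=75, Q→B 2·9=18, R→F 5·8=40, S→F 9·6=54, T→F 3·18=54. Service 241; fixed 274; total 515.
Difference: |753 − 515| = 238.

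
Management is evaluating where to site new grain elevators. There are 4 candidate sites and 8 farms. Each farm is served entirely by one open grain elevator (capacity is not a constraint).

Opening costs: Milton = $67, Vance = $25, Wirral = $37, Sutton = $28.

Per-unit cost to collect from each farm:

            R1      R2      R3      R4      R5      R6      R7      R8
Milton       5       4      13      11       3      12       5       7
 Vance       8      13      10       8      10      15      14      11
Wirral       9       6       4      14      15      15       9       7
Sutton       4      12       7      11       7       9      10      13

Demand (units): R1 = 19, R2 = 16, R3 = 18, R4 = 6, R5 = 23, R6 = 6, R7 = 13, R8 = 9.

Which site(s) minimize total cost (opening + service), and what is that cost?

For any fixed open set, each farm goes to its cheapest open site; total = fixed + service.
{Milton, Wirral, Sutton}: R1→Sutton 4·19=76, R2→Milton 4·16=64, R3→Wirral 4·18=72, R4→Milton 11·6=66, R5→Milton 3·23=69, R6→Sutton 9·6=54, R7→Milton 5·13=65, R8→Milton 7·9=63. Service 529; fixed 132; total 661.
{Milton, Vance, Wirral, Sutton}: R1→Sutton 4·19=76, R2→Milton 4·16=64, R3→Wirral 4·18=72, R4→Vance 8·6=48, R5→Milton 3·23=69, R6→Sutton 9·6=54, R7→Milton 5·13=65, R8→Milton 7·9=63. Service 511; fixed 157; total 668.
{Milton, Wirral}: service 566 + fixed 104 = 670
{Vance}: R1→Vance 8·19=152, R2→Vance 13·16=208, R3→Vance 10·18=180, R4→Vance 8·6=48, R5→Vance 10·23=230, R6→Vance 15·6=90, R7→Vance 14·13=182, R8→Vance 11·9=99. Service 1189; fixed 25; total 1214.
No other subset beats 661.

Open Milton, Wirral and Sutton; minimum total cost 661.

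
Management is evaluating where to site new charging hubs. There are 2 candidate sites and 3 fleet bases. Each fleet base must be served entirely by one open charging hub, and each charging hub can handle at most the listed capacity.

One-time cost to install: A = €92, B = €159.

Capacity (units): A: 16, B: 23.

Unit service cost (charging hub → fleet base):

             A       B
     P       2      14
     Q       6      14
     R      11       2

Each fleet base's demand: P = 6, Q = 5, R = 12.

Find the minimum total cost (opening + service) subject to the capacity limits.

Minimum total cost: 317

Open {A, B}: P→A 2·6=12, Q→A 6·5=30, R→B 2·12=24.
Loads: A carries 11/16, B carries 12/23. Service 66; fixed 251; total 317.
Next best feasible plan costs 337.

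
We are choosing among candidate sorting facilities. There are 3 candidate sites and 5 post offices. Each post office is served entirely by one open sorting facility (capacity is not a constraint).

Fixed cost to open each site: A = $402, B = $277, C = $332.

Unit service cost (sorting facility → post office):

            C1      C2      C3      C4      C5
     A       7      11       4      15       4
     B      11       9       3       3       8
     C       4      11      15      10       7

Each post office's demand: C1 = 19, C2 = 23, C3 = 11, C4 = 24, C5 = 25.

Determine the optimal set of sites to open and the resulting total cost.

For any fixed open set, each post office goes to its cheapest open site; total = fixed + service.
{B}: C1→B 11·19=209, C2→B 9·23=207, C3→B 3·11=33, C4→B 3·24=72, C5→B 8·25=200. Service 721; fixed 277; total 998.
{B, C}: C1→C 4·19=76, C2→B 9·23=207, C3→B 3·11=33, C4→B 3·24=72, C5→C 7·25=175. Service 563; fixed 609; total 1172.
{A, B}: service 545 + fixed 679 = 1224
{A, B, C}: service 488 + fixed 1011 = 1499
No other subset beats 998.

Open B only; minimum total cost 998.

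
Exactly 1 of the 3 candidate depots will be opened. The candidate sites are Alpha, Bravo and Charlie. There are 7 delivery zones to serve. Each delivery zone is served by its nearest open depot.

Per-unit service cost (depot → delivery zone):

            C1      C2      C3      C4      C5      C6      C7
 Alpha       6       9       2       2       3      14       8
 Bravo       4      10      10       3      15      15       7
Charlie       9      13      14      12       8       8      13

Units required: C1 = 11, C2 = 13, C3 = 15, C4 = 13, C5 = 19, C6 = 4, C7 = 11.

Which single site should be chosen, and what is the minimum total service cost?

Choose Alpha only; total service cost 440.

With exactly 1 open, each delivery zone uses its cheapest among the chosen.
{Alpha}: C1→Alpha 6·11=66, C2→Alpha 9·13=117, C3→Alpha 2·15=30, C4→Alpha 2·13=26, C5→Alpha 3·19=57, C6→Alpha 14·4=56, C7→Alpha 8·11=88. Service cost 440.
{Bravo}: service cost 785
{Charlie}: service cost 961
Among all 3 size-1 choices, {Alpha} is lowest.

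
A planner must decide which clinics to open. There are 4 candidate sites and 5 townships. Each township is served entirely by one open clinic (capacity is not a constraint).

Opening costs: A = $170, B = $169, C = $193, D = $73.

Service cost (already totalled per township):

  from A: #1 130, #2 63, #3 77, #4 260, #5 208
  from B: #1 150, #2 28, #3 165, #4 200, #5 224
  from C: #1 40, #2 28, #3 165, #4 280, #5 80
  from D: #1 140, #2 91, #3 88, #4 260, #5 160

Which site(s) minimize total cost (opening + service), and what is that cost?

For any fixed open set, each township goes to its cheapest open site; total = fixed + service.
{C, D}: #1→C 40, #2→C 28, #3→D 88, #4→D 260, #5→C 80. Service 496; fixed 266; total 762.
{C}: service 593 + fixed 193 = 786
{D}: service 739 + fixed 73 = 812
{A, B, C, D}: service 425 + fixed 605 = 1030
No other subset beats 762.

Open C and D; minimum total cost 762.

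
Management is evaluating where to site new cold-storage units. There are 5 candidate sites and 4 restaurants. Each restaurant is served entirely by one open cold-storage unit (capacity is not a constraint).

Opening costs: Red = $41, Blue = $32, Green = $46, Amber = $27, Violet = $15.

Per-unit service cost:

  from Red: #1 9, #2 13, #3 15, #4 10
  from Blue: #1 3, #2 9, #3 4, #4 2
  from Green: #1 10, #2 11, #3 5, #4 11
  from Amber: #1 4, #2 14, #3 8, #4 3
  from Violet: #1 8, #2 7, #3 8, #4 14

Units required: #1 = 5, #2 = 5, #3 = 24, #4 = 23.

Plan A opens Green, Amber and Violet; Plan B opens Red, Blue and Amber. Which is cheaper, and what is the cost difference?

Plan A: {Green, Amber, Violet}: #1→Amber 4·5=20, #2→Violet 7·5=35, #3→Green 5·24=120, #4→Amber 3·23=69. Service 244; fixed 88; total 332.
Plan B: {Red, Blue, Amber}: #1→Blue 3·5=15, #2→Blue 9·5=45, #3→Blue 4·24=96, #4→Blue 2·23=46. Service 202; fixed 100; total 302.
Difference: |332 − 302| = 30.

Plan B is cheaper by 30.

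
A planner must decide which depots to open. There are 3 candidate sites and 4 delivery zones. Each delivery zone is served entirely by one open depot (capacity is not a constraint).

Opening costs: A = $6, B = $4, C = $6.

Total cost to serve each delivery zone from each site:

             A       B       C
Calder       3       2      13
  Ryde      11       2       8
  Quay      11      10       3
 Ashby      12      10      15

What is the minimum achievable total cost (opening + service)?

Minimum total cost: 27

For any fixed open set, each delivery zone goes to its cheapest open site; total = fixed + service.
{B, C}: Calder→B 2, Ryde→B 2, Quay→C 3, Ashby→B 10. Service 17; fixed 10; total 27.
{B}: service 24 + fixed 4 = 28
{A, B, C}: Calder→B 2, Ryde→B 2, Quay→C 3, Ashby→B 10. Service 17; fixed 16; total 33.
No other subset beats 27.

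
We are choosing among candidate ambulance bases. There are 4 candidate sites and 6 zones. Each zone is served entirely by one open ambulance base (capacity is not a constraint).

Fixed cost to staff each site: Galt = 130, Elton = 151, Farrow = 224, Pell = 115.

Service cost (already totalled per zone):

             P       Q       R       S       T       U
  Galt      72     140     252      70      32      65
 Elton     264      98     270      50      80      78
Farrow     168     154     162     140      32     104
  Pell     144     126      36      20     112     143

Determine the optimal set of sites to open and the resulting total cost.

For any fixed open set, each zone goes to its cheapest open site; total = fixed + service.
{Galt, Pell}: P→Galt 72, Q→Pell 126, R→Pell 36, S→Pell 20, T→Galt 32, U→Galt 65. Service 351; fixed 245; total 596.
{Pell}: service 581 + fixed 115 = 696
{Galt, Elton, Pell}: service 323 + fixed 396 = 719
{Galt, Elton, Farrow, Pell}: service 323 + fixed 620 = 943
No other subset beats 596.

Open Galt and Pell; minimum total cost 596.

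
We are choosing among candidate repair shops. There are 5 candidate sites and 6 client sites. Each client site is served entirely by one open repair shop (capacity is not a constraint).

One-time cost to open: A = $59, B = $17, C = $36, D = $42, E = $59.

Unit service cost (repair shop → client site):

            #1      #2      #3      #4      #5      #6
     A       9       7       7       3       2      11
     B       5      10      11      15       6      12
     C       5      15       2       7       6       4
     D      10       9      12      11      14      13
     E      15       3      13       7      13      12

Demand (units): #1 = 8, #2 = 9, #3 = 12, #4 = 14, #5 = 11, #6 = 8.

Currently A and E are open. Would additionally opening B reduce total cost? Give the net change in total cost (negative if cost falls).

Current service cost with {A, E}: 335.
Adding B: each client site re-picks its cheapest; new service cost 303, saving 32.
Extra fixed cost: 17. Net change = 17 − 32 = -15.
(Totals: 453 → 438.)

Yes — net change −15 (cost falls by 15).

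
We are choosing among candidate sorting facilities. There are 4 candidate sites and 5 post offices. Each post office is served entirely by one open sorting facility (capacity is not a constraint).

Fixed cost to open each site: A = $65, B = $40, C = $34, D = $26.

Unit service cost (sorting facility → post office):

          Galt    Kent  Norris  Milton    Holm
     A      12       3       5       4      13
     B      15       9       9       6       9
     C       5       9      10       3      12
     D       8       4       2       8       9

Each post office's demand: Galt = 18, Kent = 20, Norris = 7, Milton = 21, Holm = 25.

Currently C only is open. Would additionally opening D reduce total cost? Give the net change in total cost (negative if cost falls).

Current service cost with {C}: 703.
Adding D: each post office re-picks its cheapest; new service cost 472, saving 231.
Extra fixed cost: 26. Net change = 26 − 231 = -205.
(Totals: 737 → 532.)

Yes — net change −205 (cost falls by 205).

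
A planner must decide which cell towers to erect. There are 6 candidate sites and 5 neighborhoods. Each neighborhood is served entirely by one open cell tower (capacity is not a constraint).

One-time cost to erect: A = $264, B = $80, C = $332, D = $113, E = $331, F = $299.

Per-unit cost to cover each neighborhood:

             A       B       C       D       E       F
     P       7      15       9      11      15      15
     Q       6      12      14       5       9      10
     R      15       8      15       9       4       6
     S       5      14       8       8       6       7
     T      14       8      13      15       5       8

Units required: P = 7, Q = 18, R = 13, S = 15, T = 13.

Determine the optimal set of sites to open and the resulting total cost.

For any fixed open set, each neighborhood goes to its cheapest open site; total = fixed + service.
{B, D}: P→D 11·7=77, Q→D 5·18=90, R→B 8·13=104, S→D 8·15=120, T→B 8·13=104. Service 495; fixed 193; total 688.
{D}: service 599 + fixed 113 = 712
{A, B}: service 440 + fixed 344 = 784
{A, B, C, D, E, F}: service 331 + fixed 1419 = 1750
No other subset beats 688.

Open B and D; minimum total cost 688.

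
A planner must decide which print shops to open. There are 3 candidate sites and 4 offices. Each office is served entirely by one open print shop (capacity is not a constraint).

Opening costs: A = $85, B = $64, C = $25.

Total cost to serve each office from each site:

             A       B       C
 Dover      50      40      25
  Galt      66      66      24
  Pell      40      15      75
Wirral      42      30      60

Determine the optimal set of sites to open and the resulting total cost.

For any fixed open set, each office goes to its cheapest open site; total = fixed + service.
{B, C}: Dover→C 25, Galt→C 24, Pell→B 15, Wirral→B 30. Service 94; fixed 89; total 183.
{C}: service 184 + fixed 25 = 209
{B}: service 151 + fixed 64 = 215
{A, B, C}: service 94 + fixed 174 = 268
No other subset beats 183.

Open B and C; minimum total cost 183.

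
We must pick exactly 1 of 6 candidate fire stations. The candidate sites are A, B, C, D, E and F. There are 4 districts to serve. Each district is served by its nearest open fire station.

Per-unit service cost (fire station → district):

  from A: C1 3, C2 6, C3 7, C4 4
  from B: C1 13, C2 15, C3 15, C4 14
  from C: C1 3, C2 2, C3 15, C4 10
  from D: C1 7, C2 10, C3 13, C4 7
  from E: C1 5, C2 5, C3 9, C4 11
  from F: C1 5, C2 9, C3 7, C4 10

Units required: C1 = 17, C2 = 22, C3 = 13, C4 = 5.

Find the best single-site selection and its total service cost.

Choose A only; total service cost 294.

With exactly 1 open, each district uses its cheapest among the chosen.
{A}: C1→A 3·17=51, C2→A 6·22=132, C3→A 7·13=91, C4→A 4·5=20. Service cost 294.
{C}: service cost 340
{E}: service cost 367
Among all 6 size-1 choices, {A} is lowest.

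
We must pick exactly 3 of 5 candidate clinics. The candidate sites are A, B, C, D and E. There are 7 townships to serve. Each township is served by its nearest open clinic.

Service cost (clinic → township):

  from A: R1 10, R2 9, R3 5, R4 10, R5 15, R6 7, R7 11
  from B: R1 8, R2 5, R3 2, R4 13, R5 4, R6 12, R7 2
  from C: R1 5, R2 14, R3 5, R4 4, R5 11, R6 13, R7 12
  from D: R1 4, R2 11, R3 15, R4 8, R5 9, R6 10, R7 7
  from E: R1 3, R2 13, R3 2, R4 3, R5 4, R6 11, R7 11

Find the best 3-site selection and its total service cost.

Choose A, B and E; total service cost 26.

With exactly 3 open, each township uses its cheapest among the chosen.
{A, B, E}: R1→E 3, R2→B 5, R3→B 2, R4→E 3, R5→B 4, R6→A 7, R7→B 2. Service cost 26.
{A, B, C}: service cost 29
{B, D, E}: service cost 29
Among all 10 size-3 choices, {A, B, E} is lowest.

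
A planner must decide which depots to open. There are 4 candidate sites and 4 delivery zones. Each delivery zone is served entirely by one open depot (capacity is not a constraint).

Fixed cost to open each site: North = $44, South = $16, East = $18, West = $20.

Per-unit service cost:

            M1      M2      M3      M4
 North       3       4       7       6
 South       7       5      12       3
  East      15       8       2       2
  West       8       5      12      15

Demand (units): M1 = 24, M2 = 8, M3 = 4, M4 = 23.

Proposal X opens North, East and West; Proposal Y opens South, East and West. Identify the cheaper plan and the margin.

Proposal X: {North, East, West}: M1→North 3·24=72, M2→North 4·8=32, M3→East 2·4=8, M4→East 2·23=46. Service 158; fixed 82; total 240.
Proposal Y: {South, East, West}: M1→South 7·24=168, M2→South 5·8=40, M3→East 2·4=8, M4→East 2·23=46. Service 262; fixed 54; total 316.
Difference: |240 − 316| = 76.

Proposal X is cheaper by 76.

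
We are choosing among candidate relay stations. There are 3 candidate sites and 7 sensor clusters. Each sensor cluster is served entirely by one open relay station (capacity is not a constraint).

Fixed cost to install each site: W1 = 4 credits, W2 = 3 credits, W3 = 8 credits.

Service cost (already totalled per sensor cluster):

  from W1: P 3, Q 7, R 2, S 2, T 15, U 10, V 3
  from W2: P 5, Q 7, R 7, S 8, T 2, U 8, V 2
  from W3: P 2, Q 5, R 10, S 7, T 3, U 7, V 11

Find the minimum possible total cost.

Minimum total cost: 33

For any fixed open set, each sensor cluster goes to its cheapest open site; total = fixed + service.
{W1, W2}: P→W1 3, Q→W1 7, R→W1 2, S→W1 2, T→W2 2, U→W2 8, V→W2 2. Service 26; fixed 7; total 33.
{W1, W3}: P→W3 2, Q→W3 5, R→W1 2, S→W1 2, T→W3 3, U→W3 7, V→W1 3. Service 24; fixed 12; total 36.
{W1, W2, W3}: service 22 + fixed 15 = 37
{W2}: P→W2 5, Q→W2 7, R→W2 7, S→W2 8, T→W2 2, U→W2 8, V→W2 2. Service 39; fixed 3; total 42.
No other subset beats 33.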